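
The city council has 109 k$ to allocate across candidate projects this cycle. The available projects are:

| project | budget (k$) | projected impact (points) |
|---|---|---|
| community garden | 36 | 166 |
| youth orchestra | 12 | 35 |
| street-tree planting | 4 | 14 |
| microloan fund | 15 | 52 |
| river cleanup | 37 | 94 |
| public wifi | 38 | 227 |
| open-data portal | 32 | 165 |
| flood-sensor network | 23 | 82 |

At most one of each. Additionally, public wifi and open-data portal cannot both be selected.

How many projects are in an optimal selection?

4

The maximum projected impact within 109 k$ is 510.
One optimal bundle: community garden + youth orchestra + public wifi + flood-sensor network (109 k$).
All optima have 4 projects.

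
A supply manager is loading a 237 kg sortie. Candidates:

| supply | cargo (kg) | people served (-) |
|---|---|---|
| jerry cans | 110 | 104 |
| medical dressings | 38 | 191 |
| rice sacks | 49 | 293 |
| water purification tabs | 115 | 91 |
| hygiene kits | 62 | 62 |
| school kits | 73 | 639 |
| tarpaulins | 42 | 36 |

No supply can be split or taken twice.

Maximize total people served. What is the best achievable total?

1185

Ranking by ratio (people served/kg): school kits 8.75, rice sacks 5.98, medical dressings 5.03.
The ratio ordering already packs tightly: medical dressings + rice sacks + hygiene kits + school kits, 222 kg, 1185.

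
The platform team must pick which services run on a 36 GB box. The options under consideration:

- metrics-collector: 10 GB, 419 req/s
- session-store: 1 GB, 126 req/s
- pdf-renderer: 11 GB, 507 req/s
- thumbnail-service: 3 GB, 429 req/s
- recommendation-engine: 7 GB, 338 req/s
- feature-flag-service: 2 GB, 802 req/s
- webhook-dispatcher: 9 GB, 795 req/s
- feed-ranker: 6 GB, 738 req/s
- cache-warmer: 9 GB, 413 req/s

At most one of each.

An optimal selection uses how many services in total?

6

Best achievable throughput is 3515.
For example thumbnail-service + recommendation-engine + feature-flag-service + webhook-dispatcher + feed-ranker + cache-warmer achieves it, using 36 GB.
Any selection reaching 3515 contains exactly 6 services.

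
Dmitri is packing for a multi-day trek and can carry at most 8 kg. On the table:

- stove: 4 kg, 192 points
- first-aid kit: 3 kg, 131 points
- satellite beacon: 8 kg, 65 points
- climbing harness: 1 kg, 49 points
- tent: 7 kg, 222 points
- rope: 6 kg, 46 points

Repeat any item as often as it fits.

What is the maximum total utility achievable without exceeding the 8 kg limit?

Best packing: 8×climbing harness — 8 kg, 392 total.

392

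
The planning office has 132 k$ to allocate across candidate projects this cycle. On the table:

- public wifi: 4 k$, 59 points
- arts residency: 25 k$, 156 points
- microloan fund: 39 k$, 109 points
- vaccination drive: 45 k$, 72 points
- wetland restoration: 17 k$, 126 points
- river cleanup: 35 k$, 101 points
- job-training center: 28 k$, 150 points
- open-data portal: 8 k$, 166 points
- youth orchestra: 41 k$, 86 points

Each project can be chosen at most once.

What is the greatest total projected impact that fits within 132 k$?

Ranking by ratio (projected impact/k$): open-data portal 20.75, public wifi 14.75, wetland restoration 7.41, arts residency 6.24.
The ratio heuristic lands on public wifi + arts residency + wetland restoration + river cleanup + job-training center + open-data portal (758) but leaves 15 k$ idle.
The 35 k$ tied up in river cleanup is better spent on microloan fund — total rises to 766 (121 k$).
The closest alternative, public wifi + arts residency + wetland restoration + river cleanup + job-training center + open-data portal, reaches only 758.

766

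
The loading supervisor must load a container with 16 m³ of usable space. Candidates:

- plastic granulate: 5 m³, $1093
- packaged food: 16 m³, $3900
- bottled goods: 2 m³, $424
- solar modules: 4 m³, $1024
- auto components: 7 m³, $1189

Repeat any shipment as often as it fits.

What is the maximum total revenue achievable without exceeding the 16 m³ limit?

4096

The ratio ordering already packs tightly: 4×solar modules, 16 m³, 4096.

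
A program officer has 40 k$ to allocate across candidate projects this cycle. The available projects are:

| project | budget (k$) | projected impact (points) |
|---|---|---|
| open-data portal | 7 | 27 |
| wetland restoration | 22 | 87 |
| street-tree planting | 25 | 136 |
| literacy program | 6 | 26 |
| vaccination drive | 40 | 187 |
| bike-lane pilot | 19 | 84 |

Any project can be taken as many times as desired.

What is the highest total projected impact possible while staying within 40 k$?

190

By projected impact per k$: street-tree planting 5.44, vaccination drive 4.67, bike-lane pilot 4.42 lead.
A density-first pass picks street-tree planting + 2×literacy program — 188 at 37 k$.
Dropping 2×literacy program frees 12 k$; slotting in 2×open-data portal (14 k$) lifts the total to 190 at 39 k$.
Nothing else within 40 k$ beats 190.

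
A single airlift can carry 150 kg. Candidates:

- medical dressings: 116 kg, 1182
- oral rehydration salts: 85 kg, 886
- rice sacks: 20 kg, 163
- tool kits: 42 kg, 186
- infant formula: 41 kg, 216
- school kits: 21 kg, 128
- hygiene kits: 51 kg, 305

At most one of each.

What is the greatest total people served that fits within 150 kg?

1345

Filling by ratio: oral rehydration salts + rice sacks + school kits for 1177, with 24 kg left unused.
The 106 kg tied up in oral rehydration salts and school kits is better spent on medical dressings — total rises to 1345 (136 kg).
The spare 14 kg is too small for any remaining supply, and no exchange beats 1345.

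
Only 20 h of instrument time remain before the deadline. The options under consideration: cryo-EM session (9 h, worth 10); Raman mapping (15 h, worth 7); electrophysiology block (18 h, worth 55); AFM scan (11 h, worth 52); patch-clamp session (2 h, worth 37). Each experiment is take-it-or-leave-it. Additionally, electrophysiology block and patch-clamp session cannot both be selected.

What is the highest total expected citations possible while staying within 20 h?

89

Best packing: AFM scan + patch-clamp session — 13 h, 89 total.
Nothing else feasible within 20 h beats 89.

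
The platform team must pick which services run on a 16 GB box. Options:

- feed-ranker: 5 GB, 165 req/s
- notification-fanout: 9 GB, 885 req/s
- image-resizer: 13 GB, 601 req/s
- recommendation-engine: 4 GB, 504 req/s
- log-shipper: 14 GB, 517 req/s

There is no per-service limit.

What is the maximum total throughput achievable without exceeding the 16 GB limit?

2016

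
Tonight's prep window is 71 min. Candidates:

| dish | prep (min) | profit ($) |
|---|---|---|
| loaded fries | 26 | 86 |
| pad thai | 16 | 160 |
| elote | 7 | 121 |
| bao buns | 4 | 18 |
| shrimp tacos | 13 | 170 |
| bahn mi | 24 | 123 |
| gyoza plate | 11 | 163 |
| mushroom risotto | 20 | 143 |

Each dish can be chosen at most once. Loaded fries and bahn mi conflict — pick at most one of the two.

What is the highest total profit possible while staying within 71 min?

775

Taking pad thai + elote + bao buns + shrimp tacos + gyoza plate + mushroom risotto: 71 min used, 775 in profit.
Every other selection either busts 71 min or breaks a pairing rule or fails to beat 775.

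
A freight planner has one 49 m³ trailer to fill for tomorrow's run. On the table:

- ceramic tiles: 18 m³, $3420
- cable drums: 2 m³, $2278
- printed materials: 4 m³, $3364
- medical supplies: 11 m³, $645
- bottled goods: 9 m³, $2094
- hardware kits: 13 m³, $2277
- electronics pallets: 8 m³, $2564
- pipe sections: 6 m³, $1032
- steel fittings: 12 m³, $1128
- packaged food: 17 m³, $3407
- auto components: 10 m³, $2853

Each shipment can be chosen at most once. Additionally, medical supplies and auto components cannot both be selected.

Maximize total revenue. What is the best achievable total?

15511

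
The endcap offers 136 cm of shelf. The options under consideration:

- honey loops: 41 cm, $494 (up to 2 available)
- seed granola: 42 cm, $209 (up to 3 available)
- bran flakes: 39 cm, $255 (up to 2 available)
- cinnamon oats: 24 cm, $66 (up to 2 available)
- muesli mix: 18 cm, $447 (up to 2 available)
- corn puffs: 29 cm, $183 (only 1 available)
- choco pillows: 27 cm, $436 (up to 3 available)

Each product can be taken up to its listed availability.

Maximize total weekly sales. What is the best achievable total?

Taking the top-ratio products first gives 2×muesli mix + 3×choco pillows for 2202 (117 cm).
Dropping choco pillows frees 27 cm; slotting in honey loops (41 cm) lifts the total to 2260 at 131 cm.
Nothing else within 136 cm beats 2260.

2260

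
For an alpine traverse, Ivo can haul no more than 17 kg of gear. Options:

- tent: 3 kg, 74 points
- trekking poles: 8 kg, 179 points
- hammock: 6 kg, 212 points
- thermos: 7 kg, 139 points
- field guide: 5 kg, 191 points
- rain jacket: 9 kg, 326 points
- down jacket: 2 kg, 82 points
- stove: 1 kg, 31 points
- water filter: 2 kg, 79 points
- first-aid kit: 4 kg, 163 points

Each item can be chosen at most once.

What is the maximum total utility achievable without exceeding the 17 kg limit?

650

Density check — down jacket 41.00, first-aid kit 40.75, water filter 39.50 are the best per kg.
Taking the top-ratio items first gives tent + field guide + down jacket + stove + water filter + first-aid kit for 620 (17 kg).
Replace tent and field guide and stove with rain jacket: the trade gains 30 net, giving 650 at 17 kg.
Every other selection either busts 17 kg or fails to beat 650.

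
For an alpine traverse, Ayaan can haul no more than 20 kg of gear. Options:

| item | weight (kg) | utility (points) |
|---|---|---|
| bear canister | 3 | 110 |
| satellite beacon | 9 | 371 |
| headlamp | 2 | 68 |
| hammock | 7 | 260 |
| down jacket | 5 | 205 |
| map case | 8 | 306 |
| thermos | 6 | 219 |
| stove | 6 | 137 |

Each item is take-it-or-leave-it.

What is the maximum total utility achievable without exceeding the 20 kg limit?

795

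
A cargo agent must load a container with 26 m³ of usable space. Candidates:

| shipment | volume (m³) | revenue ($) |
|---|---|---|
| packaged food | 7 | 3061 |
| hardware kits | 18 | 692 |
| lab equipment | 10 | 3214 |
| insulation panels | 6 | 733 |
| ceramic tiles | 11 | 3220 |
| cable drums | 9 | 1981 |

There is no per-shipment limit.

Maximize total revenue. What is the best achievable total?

9342

A density-first pass picks 3×packaged food — 9183 at 21 m³.
Dropping packaged food frees 7 m³; slotting in ceramic tiles (11 m³) lifts the total to 9342 at 25 m³.
Every other selection either busts 26 m³ or fails to beat 9342.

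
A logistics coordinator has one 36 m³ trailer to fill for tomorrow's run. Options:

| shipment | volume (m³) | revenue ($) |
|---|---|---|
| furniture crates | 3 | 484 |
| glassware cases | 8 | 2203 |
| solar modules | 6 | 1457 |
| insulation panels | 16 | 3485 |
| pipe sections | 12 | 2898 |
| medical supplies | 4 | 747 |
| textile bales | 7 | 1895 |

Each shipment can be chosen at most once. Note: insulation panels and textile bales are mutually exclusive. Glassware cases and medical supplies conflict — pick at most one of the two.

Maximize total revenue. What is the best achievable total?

Ranking by ratio (revenue/m³): glassware cases 275.38, textile bales 270.71, solar modules 242.83, pipe sections 241.50.
The ratio ordering already packs tightly: furniture crates + glassware cases + solar modules + pipe sections + textile bales, 36 m³, 8937.

8937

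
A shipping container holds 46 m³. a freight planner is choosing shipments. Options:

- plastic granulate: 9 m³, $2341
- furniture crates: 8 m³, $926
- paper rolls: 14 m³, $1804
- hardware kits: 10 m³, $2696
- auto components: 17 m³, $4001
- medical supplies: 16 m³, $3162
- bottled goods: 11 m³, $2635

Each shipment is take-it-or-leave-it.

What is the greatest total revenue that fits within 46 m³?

10834

Ranking by ratio (revenue/m³): hardware kits 269.60, plastic granulate 260.11, bottled goods 239.55, auto components 235.35.
Best packing: plastic granulate + hardware kits + medical supplies + bottled goods — 46 m³, 10834 total.
Next best is furniture crates + hardware kits + auto components + bottled goods at 10258 (46 m³) — short by 576.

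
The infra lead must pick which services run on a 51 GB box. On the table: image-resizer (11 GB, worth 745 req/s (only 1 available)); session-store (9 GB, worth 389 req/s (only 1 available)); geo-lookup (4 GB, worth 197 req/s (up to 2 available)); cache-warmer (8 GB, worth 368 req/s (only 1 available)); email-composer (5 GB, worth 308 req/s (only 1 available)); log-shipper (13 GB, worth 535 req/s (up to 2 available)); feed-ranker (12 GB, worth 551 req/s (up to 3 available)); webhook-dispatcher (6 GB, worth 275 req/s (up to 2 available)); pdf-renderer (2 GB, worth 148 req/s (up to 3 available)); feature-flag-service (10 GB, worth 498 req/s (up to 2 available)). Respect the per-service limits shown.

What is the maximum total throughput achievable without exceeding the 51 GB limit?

2887

Density check — pdf-renderer 74.00, image-resizer 67.73, email-composer 61.60, feature-flag-service 49.80 are the best per GB.
Taking image-resizer + 2×geo-lookup + email-composer + 3×pdf-renderer + 2×feature-flag-service: 50 GB used, 2887 in throughput.
Nothing else within 51 GB beats 2887.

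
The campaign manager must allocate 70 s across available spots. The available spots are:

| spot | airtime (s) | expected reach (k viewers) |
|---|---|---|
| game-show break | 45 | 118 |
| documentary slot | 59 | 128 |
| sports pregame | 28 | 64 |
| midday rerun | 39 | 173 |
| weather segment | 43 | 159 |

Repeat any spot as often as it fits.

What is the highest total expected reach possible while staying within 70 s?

237

Ranking by ratio (expected reach/s): midday rerun 4.44, weather segment 3.70, game-show break 2.62.
The ratio ordering already packs tightly: sports pregame + midday rerun, 67 s, 237.
Every other selection either busts 70 s or fails to beat 237.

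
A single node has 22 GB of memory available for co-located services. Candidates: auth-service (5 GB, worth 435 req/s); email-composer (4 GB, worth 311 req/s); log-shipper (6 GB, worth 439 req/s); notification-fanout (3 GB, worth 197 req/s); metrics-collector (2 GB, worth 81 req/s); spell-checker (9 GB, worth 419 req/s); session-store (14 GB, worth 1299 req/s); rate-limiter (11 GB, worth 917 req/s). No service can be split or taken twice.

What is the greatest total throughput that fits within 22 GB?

1931

Taking auth-service + notification-fanout + session-store: 22 GB used, 1931 in throughput.
That's the maximum — no swap from here does better than 1931.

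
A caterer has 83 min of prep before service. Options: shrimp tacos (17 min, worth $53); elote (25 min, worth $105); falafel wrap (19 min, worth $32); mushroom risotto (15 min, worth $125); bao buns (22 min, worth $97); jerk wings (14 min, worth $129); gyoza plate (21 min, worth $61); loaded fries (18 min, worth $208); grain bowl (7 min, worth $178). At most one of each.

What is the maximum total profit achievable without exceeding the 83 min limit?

745

Filling by ratio: mushroom risotto + bao buns + jerk wings + loaded fries + grain bowl for 737, with 7 min left unused.
The 22 min tied up in bao buns is better spent on elote — total rises to 745 (79 min).
The closest alternative, mushroom risotto + bao buns + jerk wings + loaded fries + grain bowl, reaches only 737.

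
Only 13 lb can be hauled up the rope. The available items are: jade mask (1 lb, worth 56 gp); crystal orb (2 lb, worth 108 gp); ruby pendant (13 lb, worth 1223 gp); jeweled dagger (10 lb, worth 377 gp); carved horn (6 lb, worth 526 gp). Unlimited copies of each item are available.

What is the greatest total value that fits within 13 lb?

Taking ruby pendant: 13 lb used, 1223 in value.
No other feasible combination exceeds 1223.

1223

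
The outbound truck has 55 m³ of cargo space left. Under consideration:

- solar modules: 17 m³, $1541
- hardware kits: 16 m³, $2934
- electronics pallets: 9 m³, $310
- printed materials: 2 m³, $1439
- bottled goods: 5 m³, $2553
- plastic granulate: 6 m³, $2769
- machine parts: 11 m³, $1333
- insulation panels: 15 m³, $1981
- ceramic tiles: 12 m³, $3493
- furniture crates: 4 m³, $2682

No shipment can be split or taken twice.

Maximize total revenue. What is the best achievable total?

16250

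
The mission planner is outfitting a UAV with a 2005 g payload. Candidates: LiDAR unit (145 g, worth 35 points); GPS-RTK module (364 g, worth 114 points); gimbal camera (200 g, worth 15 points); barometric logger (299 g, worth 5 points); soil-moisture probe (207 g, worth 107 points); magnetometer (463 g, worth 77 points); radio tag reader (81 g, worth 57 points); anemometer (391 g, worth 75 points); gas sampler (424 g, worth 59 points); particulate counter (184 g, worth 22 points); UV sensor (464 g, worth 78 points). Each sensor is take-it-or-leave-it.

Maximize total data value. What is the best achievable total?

508

A density-first pass picks LiDAR unit + GPS-RTK module + soil-moisture probe + radio tag reader + anemometer + particulate counter + UV sensor — 488 at 1836 g.
Dropping LiDAR unit and particulate counter frees 329 g; slotting in magnetometer (463 g) lifts the total to 508 at 1970 g.
Nothing else within 2005 g beats 508.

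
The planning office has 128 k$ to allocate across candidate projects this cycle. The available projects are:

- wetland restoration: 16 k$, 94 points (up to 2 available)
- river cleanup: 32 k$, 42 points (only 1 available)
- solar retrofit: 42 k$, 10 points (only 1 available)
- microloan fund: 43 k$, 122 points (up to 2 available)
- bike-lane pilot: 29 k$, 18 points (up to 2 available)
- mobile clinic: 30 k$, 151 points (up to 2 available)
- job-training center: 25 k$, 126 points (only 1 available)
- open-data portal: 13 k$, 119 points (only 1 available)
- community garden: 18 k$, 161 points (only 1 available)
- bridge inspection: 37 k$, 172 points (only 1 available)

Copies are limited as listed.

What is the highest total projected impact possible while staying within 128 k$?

770

Ranking by ratio (projected impact/k$): open-data portal 9.15, community garden 8.94, wetland restoration 5.88.
Taking the top-ratio projects first gives 2×wetland restoration + mobile clinic + job-training center + open-data portal + community garden for 745 (118 k$).
The 25 k$ tied up in job-training center is better spent on mobile clinic — total rises to 770 (123 k$).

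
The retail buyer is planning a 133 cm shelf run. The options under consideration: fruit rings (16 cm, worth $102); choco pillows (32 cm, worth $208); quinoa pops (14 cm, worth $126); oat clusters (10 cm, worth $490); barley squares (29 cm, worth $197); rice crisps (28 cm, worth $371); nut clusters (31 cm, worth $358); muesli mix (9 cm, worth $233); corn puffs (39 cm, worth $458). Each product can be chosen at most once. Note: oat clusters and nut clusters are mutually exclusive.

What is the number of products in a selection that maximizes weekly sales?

6

Optimal total is 1886.
choco pillows + quinoa pops + oat clusters + rice crisps + muesli mix + corn puffs hits 1886 at 132 cm.
Any selection reaching 1886 contains exactly 6 products.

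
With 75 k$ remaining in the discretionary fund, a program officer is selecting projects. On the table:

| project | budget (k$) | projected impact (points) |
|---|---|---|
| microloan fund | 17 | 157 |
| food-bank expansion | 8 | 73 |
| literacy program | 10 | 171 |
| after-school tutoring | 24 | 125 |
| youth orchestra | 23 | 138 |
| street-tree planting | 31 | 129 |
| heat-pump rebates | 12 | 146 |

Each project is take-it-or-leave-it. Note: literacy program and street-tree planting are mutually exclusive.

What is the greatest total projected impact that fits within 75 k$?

685

Microloan fund + food-bank expansion + literacy program + youth orchestra + heat-pump rebates uses 70 of the 75 k$ and totals 685.
That's the maximum — no feasible swap from here does better than 685.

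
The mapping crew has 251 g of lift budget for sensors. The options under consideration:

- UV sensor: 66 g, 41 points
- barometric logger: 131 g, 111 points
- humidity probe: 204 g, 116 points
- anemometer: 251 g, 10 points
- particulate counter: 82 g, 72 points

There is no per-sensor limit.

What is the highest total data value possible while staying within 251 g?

216

3×particulate counter uses 246 of the 251 g and totals 216.
Nothing else within 251 g beats 216.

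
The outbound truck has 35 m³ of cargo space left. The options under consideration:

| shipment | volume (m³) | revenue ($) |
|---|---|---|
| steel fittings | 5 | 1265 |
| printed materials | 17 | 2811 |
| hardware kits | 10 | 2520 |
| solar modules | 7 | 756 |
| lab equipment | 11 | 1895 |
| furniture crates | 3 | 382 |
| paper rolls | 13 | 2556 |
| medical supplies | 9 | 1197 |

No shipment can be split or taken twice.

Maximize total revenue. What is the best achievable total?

Greedy by ratio would take steel fittings + hardware kits + furniture crates + paper rolls: 31 m³ used, total 6723.
Dropping furniture crates frees 3 m³; slotting in solar modules (7 m³) lifts the total to 7097 at 35 m³.
Next best is steel fittings + printed materials + hardware kits + furniture crates at 6978 (35 m³) — short by 119.

7097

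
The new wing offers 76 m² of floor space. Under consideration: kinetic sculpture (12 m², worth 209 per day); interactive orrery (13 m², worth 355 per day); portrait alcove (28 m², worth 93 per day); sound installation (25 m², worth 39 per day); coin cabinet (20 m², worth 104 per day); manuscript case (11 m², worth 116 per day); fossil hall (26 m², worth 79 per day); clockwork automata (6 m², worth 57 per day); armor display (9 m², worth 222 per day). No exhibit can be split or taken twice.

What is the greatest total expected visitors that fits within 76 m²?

1063

By expected visitors per m²: interactive orrery 27.31, armor display 24.67, kinetic sculpture 17.42 lead.
The ratio ordering already packs tightly: kinetic sculpture + interactive orrery + coin cabinet + manuscript case + clockwork automata + armor display, 71 m², 1063.
The closest alternative, kinetic sculpture + interactive orrery + coin cabinet + manuscript case + armor display, reaches only 1006.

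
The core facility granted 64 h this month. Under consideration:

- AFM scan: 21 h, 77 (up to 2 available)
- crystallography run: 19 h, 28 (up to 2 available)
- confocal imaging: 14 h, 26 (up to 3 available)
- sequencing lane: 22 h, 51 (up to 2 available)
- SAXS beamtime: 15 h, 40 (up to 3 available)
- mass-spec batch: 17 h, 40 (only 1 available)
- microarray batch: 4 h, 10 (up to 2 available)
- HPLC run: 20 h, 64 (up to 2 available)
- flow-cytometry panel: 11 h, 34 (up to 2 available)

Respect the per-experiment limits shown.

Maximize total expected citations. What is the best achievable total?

Ranking by ratio (expected citations/h): AFM scan 3.67, HPLC run 3.20, flow-cytometry panel 3.09, SAXS beamtime 2.67.
The ratio heuristic lands on 2×AFM scan + HPLC run (218) but leaves 2 h idle.
Replace HPLC run with 2×flow-cytometry panel: the trade gains 4 net, giving 222 at 64 h.
No other feasible combination exceeds 222.

222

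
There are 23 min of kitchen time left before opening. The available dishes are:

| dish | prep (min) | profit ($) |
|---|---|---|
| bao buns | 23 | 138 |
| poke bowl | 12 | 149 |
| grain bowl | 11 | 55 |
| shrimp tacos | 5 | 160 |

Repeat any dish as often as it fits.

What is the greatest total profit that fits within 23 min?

Density check — shrimp tacos 32.00, poke bowl 12.42, bao buns 6.00, grain bowl 5.00 are the best per min.
The ratio ordering already packs tightly: 4×shrimp tacos, 20 min, 640.
No other feasible combination exceeds 640.

640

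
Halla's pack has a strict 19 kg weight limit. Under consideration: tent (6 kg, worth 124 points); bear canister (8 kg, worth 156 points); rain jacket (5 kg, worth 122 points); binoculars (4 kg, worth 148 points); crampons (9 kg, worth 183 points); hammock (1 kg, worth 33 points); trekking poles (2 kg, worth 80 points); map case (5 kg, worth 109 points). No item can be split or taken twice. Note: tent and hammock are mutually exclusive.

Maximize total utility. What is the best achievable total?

506

The ratio heuristic lands on rain jacket + binoculars + hammock + trekking poles + map case (492) but leaves 2 kg idle.
Dropping hammock and map case frees 6 kg; slotting in bear canister (8 kg) lifts the total to 506 at 19 kg.
Next best is bear canister + binoculars + trekking poles + map case at 493 (19 kg) — short by 13.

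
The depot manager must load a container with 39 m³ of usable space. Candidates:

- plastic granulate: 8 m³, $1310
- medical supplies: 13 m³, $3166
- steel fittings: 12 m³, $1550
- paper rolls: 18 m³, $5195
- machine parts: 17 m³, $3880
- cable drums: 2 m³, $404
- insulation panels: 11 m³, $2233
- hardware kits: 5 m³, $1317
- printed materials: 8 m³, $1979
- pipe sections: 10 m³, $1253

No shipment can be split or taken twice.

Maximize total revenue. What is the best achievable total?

Density check — paper rolls 288.61, hardware kits 263.40, printed materials 247.38, medical supplies 243.54 are the best per m³.
A density-first pass picks paper rolls + cable drums + hardware kits + printed materials — 8895 at 33 m³.
Replace cable drums and hardware kits with medical supplies: the trade gains 1445 net, giving 10340 at 39 m³.
An exhaustive check of the 1024 subsets confirms 10340.

10340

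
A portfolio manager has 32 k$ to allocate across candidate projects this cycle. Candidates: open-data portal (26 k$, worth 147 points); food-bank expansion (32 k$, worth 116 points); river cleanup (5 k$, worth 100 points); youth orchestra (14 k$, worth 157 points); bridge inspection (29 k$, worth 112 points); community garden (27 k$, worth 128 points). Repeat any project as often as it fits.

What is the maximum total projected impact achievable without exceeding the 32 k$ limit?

600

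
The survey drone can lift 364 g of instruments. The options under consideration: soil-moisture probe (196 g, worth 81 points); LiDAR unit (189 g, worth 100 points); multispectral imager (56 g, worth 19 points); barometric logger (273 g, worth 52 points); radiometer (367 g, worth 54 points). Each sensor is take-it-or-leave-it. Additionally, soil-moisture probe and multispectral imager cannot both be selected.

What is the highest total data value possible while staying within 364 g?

Density check — LiDAR unit 0.53, soil-moisture probe 0.41, multispectral imager 0.34 are the best per g.
LiDAR unit + multispectral imager uses 245 of the 364 g and totals 119.
Every other selection either busts 364 g or breaks a pairing rule or fails to beat 119.

119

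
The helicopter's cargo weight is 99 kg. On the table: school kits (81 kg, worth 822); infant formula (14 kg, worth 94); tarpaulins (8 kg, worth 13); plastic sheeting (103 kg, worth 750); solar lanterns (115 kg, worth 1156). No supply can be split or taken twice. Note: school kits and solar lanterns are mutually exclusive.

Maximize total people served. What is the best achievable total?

916

School kits + infant formula uses 95 of the 99 kg and totals 916.
Runner-up school kits + tarpaulins tops out at 835.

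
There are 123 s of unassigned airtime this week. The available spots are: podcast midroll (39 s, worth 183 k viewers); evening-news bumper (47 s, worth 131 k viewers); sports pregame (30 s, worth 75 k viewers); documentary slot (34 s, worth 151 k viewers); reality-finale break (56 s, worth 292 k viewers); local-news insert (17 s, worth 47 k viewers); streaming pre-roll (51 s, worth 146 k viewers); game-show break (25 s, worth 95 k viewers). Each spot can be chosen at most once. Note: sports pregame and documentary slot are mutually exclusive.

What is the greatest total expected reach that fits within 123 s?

Density check — reality-finale break 5.21, podcast midroll 4.69, documentary slot 4.44, game-show break 3.80 are the best per s.
Best packing: podcast midroll + reality-finale break + game-show break — 120 s, 570 total.

570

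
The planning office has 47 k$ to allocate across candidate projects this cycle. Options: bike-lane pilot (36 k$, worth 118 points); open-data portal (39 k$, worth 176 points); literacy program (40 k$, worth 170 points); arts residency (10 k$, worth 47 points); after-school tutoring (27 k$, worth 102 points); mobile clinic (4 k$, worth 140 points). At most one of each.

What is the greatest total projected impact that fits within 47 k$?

316

Filling by ratio: arts residency + after-school tutoring + mobile clinic for 289, with 6 k$ left unused.
Replace arts residency and after-school tutoring with open-data portal: the trade gains 27 net, giving 316 at 43 k$.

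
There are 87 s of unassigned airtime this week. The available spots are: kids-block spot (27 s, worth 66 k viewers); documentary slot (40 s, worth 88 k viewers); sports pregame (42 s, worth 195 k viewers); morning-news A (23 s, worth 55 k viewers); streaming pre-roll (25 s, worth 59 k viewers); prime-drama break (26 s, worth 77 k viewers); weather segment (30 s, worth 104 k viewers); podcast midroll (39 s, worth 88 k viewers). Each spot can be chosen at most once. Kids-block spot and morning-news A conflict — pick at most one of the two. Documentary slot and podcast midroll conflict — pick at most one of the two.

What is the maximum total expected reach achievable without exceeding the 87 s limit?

299

Ranking by ratio (expected reach/s): sports pregame 4.64, weather segment 3.47, prime-drama break 2.96.
Sports pregame + weather segment uses 72 of the 87 s and totals 299.
The closest alternative, documentary slot + sports pregame, reaches only 283.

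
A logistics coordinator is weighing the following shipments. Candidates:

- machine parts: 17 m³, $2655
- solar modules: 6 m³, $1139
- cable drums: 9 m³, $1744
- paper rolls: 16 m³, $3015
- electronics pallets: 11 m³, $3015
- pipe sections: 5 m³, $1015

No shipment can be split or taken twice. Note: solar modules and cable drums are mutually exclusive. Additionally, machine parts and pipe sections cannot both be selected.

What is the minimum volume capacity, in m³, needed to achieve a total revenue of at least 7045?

32

Look for the lowest-volume combination reaching 7045.
paper rolls + electronics pallets + pipe sections: 7045 revenue at 32 m³.
Any bundle with less than 32 m³ falls short of 7045.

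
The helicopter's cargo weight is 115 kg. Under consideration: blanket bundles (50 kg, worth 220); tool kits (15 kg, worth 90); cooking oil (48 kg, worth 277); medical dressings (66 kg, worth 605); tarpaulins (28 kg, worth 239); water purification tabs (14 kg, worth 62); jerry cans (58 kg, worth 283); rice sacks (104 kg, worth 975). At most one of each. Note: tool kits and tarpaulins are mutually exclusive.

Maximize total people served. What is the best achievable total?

975

The ratio ordering already packs tightly: rice sacks, 104 kg, 975.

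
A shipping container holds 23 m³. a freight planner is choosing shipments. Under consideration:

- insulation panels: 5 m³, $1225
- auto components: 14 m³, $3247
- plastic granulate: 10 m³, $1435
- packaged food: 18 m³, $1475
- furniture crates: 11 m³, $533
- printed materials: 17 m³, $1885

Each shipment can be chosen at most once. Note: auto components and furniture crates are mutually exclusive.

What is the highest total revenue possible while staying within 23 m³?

4472

Insulation panels + auto components uses 19 of the 23 m³ and totals 4472.
Next best is auto components at 3247 (14 m³) — short by 1225.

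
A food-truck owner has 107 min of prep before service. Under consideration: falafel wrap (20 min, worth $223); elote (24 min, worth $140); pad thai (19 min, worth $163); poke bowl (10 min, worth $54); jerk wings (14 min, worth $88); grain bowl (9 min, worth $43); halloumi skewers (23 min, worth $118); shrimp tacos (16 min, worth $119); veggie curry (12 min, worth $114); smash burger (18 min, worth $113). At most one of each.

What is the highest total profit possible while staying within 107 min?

Density check — falafel wrap 11.15, veggie curry 9.50, pad thai 8.58, shrimp tacos 7.44 are the best per min.
The ratio heuristic lands on falafel wrap + pad thai + jerk wings + shrimp tacos + veggie curry + smash burger (820) but leaves 8 min idle.
Dropping smash burger frees 18 min; slotting in elote (24 min) lifts the total to 847 at 105 min.
Next best is falafel wrap + elote + pad thai + jerk wings + veggie curry + smash burger at 841 (107 min) — short by 6.

847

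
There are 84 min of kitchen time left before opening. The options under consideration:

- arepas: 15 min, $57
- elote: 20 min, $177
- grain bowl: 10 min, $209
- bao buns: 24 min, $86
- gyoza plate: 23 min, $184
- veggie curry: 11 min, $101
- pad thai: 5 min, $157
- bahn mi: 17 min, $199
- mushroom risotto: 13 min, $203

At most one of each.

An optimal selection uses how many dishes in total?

6

Best achievable profit is 1053.
For example grain bowl + gyoza plate + veggie curry + pad thai + bahn mi + mushroom risotto achieves it, using 79 min.
Every optimal selection uses 6 dishes.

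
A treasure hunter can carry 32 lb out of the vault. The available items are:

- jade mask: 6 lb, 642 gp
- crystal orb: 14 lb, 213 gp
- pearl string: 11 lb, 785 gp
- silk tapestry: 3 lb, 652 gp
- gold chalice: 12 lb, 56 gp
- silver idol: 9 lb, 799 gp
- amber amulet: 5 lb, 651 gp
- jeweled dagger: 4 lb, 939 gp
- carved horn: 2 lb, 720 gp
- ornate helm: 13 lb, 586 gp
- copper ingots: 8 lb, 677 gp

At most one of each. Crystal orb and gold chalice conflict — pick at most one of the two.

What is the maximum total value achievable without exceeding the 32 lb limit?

4438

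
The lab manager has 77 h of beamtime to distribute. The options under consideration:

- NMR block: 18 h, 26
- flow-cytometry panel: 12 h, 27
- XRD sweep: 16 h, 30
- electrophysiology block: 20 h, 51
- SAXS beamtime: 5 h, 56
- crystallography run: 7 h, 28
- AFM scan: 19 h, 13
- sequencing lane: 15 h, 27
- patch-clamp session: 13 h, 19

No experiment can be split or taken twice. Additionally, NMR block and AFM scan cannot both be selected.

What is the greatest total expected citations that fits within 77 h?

219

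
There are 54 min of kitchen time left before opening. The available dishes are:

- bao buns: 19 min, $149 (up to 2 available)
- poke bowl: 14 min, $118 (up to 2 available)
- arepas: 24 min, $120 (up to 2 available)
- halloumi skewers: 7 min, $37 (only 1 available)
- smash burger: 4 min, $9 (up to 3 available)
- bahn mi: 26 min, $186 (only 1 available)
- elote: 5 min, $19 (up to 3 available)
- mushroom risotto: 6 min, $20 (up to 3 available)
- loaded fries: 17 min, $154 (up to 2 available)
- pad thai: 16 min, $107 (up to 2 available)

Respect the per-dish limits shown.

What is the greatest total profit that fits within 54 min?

Ranking by ratio (profit/min): loaded fries 9.06, poke bowl 8.43, bao buns 7.84, bahn mi 7.15.
Greedy by ratio would take poke bowl + elote + 2×loaded fries: 53 min used, total 445.
Replace poke bowl and elote with bao buns: the trade gains 12 net, giving 457 at 53 min.
That's the maximum — no swap from here does better than 457.

457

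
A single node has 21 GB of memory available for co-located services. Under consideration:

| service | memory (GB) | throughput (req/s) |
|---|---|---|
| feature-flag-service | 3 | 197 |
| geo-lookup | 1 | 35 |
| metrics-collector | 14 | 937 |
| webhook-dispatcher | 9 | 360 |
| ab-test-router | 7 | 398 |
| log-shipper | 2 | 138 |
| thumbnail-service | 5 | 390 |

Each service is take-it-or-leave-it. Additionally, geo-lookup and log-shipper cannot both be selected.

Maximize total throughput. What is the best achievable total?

Ranking by ratio (throughput/GB): thumbnail-service 78.00, log-shipper 69.00, metrics-collector 66.93.
Best packing: metrics-collector + log-shipper + thumbnail-service — 21 GB, 1465 total.

1465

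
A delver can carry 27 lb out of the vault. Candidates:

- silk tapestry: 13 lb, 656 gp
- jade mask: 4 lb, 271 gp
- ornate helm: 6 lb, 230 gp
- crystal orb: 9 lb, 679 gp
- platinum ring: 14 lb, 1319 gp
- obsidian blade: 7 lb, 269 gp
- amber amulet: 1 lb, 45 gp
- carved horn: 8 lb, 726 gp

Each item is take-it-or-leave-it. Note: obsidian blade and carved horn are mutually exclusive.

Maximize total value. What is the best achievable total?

2361

Best packing: jade mask + platinum ring + amber amulet + carved horn — 27 lb, 2361 total.
That's the maximum — no feasible swap from here does better than 2361.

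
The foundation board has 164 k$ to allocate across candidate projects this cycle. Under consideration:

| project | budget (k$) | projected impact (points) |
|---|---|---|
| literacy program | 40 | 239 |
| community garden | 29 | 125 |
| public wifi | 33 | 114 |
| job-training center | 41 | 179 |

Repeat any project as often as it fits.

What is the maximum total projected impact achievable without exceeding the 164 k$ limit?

The ratio ordering already packs tightly: 4×literacy program, 160 k$, 956.

956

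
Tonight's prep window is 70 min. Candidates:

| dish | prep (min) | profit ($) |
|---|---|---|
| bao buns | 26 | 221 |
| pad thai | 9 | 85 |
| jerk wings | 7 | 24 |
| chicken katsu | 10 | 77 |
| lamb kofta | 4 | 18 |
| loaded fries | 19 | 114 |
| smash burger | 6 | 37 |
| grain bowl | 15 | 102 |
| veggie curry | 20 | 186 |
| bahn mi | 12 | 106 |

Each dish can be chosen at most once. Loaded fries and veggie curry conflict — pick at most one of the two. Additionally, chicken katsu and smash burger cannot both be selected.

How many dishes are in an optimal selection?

Optimal total is 598.
One optimal bundle: bao buns + pad thai + veggie curry + bahn mi (67 min).
Any selection reaching 598 contains exactly 4 dishes.

4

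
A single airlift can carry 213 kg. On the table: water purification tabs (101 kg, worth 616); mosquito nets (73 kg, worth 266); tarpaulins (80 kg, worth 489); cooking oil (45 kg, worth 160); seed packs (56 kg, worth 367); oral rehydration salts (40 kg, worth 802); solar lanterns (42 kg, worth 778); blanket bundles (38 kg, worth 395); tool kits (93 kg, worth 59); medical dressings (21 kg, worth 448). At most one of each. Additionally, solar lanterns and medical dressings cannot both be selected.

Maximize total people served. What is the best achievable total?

Best packing: tarpaulins + oral rehydration salts + solar lanterns + blanket bundles — 200 kg, 2464 total.
Next best is seed packs + oral rehydration salts + solar lanterns + blanket bundles at 2342 (176 kg) — short by 122.

2464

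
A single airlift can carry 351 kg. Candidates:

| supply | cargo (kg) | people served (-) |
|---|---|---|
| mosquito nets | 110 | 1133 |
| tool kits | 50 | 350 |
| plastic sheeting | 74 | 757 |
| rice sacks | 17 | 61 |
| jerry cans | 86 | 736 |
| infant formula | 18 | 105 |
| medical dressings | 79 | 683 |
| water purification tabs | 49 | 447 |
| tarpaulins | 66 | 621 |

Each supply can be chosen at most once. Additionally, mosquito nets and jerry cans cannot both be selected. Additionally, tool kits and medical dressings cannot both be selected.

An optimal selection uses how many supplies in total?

Best achievable people served is 3308.
mosquito nets + tool kits + plastic sheeting + water purification tabs + tarpaulins hits 3308 at 349 kg.
Every optimal selection uses 5 supplies.

5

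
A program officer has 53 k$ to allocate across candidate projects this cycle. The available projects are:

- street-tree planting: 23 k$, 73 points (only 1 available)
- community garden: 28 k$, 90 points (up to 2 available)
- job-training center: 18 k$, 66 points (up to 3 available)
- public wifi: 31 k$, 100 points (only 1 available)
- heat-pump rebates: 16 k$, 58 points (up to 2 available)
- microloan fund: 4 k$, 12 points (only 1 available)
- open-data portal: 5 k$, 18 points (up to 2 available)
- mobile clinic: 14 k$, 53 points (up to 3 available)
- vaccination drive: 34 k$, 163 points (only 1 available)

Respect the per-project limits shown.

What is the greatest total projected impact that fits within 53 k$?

Best packing: open-data portal + mobile clinic + vaccination drive — 53 k$, 234 total.

234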